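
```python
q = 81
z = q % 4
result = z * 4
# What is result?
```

Trace (tracking result):
q = 81  # -> q = 81
z = q % 4  # -> z = 1
result = z * 4  # -> result = 4

Answer: 4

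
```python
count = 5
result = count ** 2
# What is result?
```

Answer: 25

Derivation:
Trace (tracking result):
count = 5  # -> count = 5
result = count ** 2  # -> result = 25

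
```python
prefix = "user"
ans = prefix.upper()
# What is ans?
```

Answer: 'USER'

Derivation:
Trace (tracking ans):
prefix = 'user'  # -> prefix = 'user'
ans = prefix.upper()  # -> ans = 'USER'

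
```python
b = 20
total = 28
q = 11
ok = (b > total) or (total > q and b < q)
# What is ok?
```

Answer: False

Derivation:
Trace (tracking ok):
b = 20  # -> b = 20
total = 28  # -> total = 28
q = 11  # -> q = 11
ok = b > total or (total > q and b < q)  # -> ok = False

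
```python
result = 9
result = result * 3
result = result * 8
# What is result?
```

Answer: 216

Derivation:
Trace (tracking result):
result = 9  # -> result = 9
result = result * 3  # -> result = 27
result = result * 8  # -> result = 216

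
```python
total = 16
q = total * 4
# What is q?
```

Answer: 64

Derivation:
Trace (tracking q):
total = 16  # -> total = 16
q = total * 4  # -> q = 64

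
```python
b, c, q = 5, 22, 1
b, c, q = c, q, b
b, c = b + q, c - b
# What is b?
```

Answer: 27

Derivation:
Trace (tracking b):
b, c, q = (5, 22, 1)  # -> b = 5, c = 22, q = 1
b, c, q = (c, q, b)  # -> b = 22, c = 1, q = 5
b, c = (b + q, c - b)  # -> b = 27, c = -21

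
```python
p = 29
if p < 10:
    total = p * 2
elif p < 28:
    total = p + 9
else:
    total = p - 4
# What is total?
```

Trace (tracking total):
p = 29  # -> p = 29
if p < 10:  # condition is False
elif p < 28:  # condition is False
else:
    total = p - 4  # -> total = 25

Answer: 25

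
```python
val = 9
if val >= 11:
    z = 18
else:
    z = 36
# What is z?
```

Trace (tracking z):
val = 9  # -> val = 9
if val >= 11:  # condition is False
else:
    z = 36  # -> z = 36

Answer: 36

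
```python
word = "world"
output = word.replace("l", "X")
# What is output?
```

Answer: 'worXd'

Derivation:
Trace (tracking output):
word = 'world'  # -> word = 'world'
output = word.replace('l', 'X')  # -> output = 'worXd'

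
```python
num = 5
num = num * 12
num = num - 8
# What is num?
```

Answer: 52

Derivation:
Trace (tracking num):
num = 5  # -> num = 5
num = num * 12  # -> num = 60
num = num - 8  # -> num = 52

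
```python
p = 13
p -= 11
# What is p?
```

Answer: 2

Derivation:
Trace (tracking p):
p = 13  # -> p = 13
p -= 11  # -> p = 2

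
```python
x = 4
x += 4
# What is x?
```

Trace (tracking x):
x = 4  # -> x = 4
x += 4  # -> x = 8

Answer: 8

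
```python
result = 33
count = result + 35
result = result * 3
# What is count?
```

Trace (tracking count):
result = 33  # -> result = 33
count = result + 35  # -> count = 68
result = result * 3  # -> result = 99

Answer: 68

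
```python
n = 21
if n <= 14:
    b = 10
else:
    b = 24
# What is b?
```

Trace (tracking b):
n = 21  # -> n = 21
if n <= 14:  # condition is False
else:
    b = 24  # -> b = 24

Answer: 24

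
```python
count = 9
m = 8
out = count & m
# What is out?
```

Trace (tracking out):
count = 9  # -> count = 9
m = 8  # -> m = 8
out = count & m  # -> out = 8

Answer: 8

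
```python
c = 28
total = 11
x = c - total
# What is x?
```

Answer: 17

Derivation:
Trace (tracking x):
c = 28  # -> c = 28
total = 11  # -> total = 11
x = c - total  # -> x = 17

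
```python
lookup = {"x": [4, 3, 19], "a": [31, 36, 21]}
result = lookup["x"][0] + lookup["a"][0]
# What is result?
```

Trace (tracking result):
lookup = {'x': [4, 3, 19], 'a': [31, 36, 21]}  # -> lookup = {'x': [4, 3, 19], 'a': [31, 36, 21]}
result = lookup['x'][0] + lookup['a'][0]  # -> result = 35

Answer: 35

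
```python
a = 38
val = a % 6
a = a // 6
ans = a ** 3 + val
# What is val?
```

Trace (tracking val):
a = 38  # -> a = 38
val = a % 6  # -> val = 2
a = a // 6  # -> a = 6
ans = a ** 3 + val  # -> ans = 218

Answer: 2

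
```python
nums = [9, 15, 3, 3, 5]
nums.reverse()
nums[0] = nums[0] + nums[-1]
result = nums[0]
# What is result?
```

Answer: 14

Derivation:
Trace (tracking result):
nums = [9, 15, 3, 3, 5]  # -> nums = [9, 15, 3, 3, 5]
nums.reverse()  # -> nums = [5, 3, 3, 15, 9]
nums[0] = nums[0] + nums[-1]  # -> nums = [14, 3, 3, 15, 9]
result = nums[0]  # -> result = 14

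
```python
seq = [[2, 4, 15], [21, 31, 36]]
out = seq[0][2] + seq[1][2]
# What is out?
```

Trace (tracking out):
seq = [[2, 4, 15], [21, 31, 36]]  # -> seq = [[2, 4, 15], [21, 31, 36]]
out = seq[0][2] + seq[1][2]  # -> out = 51

Answer: 51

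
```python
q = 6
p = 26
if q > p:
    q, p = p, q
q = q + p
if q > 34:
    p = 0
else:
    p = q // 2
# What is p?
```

Answer: 16

Derivation:
Trace (tracking p):
q = 6  # -> q = 6
p = 26  # -> p = 26
if q > p:  # condition is False
q = q + p  # -> q = 32
if q > 34:  # condition is False
else:
    p = q // 2  # -> p = 16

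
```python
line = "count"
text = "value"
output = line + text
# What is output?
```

Trace (tracking output):
line = 'count'  # -> line = 'count'
text = 'value'  # -> text = 'value'
output = line + text  # -> output = 'countvalue'

Answer: 'countvalue'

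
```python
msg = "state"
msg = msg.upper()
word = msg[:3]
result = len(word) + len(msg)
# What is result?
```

Answer: 8

Derivation:
Trace (tracking result):
msg = 'state'  # -> msg = 'state'
msg = msg.upper()  # -> msg = 'STATE'
word = msg[:3]  # -> word = 'STA'
result = len(word) + len(msg)  # -> result = 8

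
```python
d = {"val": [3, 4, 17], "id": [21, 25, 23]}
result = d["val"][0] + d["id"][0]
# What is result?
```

Answer: 24

Derivation:
Trace (tracking result):
d = {'val': [3, 4, 17], 'id': [21, 25, 23]}  # -> d = {'val': [3, 4, 17], 'id': [21, 25, 23]}
result = d['val'][0] + d['id'][0]  # -> result = 24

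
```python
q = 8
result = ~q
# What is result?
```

Answer: -9

Derivation:
Trace (tracking result):
q = 8  # -> q = 8
result = ~q  # -> result = -9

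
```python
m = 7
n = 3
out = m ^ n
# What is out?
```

Trace (tracking out):
m = 7  # -> m = 7
n = 3  # -> n = 3
out = m ^ n  # -> out = 4

Answer: 4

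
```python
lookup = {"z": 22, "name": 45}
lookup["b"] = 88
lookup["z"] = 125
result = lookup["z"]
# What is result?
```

Trace (tracking result):
lookup = {'z': 22, 'name': 45}  # -> lookup = {'z': 22, 'name': 45}
lookup['b'] = 88  # -> lookup = {'z': 22, 'name': 45, 'b': 88}
lookup['z'] = 125  # -> lookup = {'z': 125, 'name': 45, 'b': 88}
result = lookup['z']  # -> result = 125

Answer: 125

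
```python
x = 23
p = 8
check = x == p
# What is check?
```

Answer: False

Derivation:
Trace (tracking check):
x = 23  # -> x = 23
p = 8  # -> p = 8
check = x == p  # -> check = False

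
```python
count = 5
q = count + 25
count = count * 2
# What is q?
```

Answer: 30

Derivation:
Trace (tracking q):
count = 5  # -> count = 5
q = count + 25  # -> q = 30
count = count * 2  # -> count = 10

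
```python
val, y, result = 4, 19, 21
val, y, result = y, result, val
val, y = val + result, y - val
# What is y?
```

Answer: 2

Derivation:
Trace (tracking y):
val, y, result = (4, 19, 21)  # -> val = 4, y = 19, result = 21
val, y, result = (y, result, val)  # -> val = 19, y = 21, result = 4
val, y = (val + result, y - val)  # -> val = 23, y = 2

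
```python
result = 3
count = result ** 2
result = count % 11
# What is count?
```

Trace (tracking count):
result = 3  # -> result = 3
count = result ** 2  # -> count = 9
result = count % 11  # -> result = 9

Answer: 9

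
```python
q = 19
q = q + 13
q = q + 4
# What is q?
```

Answer: 36

Derivation:
Trace (tracking q):
q = 19  # -> q = 19
q = q + 13  # -> q = 32
q = q + 4  # -> q = 36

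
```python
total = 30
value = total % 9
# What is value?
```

Answer: 3

Derivation:
Trace (tracking value):
total = 30  # -> total = 30
value = total % 9  # -> value = 3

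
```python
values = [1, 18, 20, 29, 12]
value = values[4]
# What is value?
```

Answer: 12

Derivation:
Trace (tracking value):
values = [1, 18, 20, 29, 12]  # -> values = [1, 18, 20, 29, 12]
value = values[4]  # -> value = 12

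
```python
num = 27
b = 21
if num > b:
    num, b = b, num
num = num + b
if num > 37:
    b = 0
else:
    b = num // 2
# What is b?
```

Answer: 0

Derivation:
Trace (tracking b):
num = 27  # -> num = 27
b = 21  # -> b = 21
if num > b:  # condition is True
    num, b = (b, num)  # -> num = 21, b = 27
num = num + b  # -> num = 48
if num > 37:  # condition is True
    b = 0  # -> b = 0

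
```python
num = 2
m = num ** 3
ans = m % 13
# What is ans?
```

Answer: 8

Derivation:
Trace (tracking ans):
num = 2  # -> num = 2
m = num ** 3  # -> m = 8
ans = m % 13  # -> ans = 8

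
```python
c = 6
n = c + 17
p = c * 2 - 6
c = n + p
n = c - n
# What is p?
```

Answer: 6

Derivation:
Trace (tracking p):
c = 6  # -> c = 6
n = c + 17  # -> n = 23
p = c * 2 - 6  # -> p = 6
c = n + p  # -> c = 29
n = c - n  # -> n = 6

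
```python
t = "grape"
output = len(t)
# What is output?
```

Answer: 5

Derivation:
Trace (tracking output):
t = 'grape'  # -> t = 'grape'
output = len(t)  # -> output = 5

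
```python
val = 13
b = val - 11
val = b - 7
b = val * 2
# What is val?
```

Trace (tracking val):
val = 13  # -> val = 13
b = val - 11  # -> b = 2
val = b - 7  # -> val = -5
b = val * 2  # -> b = -10

Answer: -5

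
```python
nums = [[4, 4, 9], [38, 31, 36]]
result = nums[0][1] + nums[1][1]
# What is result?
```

Trace (tracking result):
nums = [[4, 4, 9], [38, 31, 36]]  # -> nums = [[4, 4, 9], [38, 31, 36]]
result = nums[0][1] + nums[1][1]  # -> result = 35

Answer: 35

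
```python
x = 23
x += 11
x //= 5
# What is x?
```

Trace (tracking x):
x = 23  # -> x = 23
x += 11  # -> x = 34
x //= 5  # -> x = 6

Answer: 6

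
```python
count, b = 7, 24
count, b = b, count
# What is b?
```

Answer: 7

Derivation:
Trace (tracking b):
count, b = (7, 24)  # -> count = 7, b = 24
count, b = (b, count)  # -> count = 24, b = 7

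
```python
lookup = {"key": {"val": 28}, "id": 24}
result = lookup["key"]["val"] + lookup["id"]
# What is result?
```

Answer: 52

Derivation:
Trace (tracking result):
lookup = {'key': {'val': 28}, 'id': 24}  # -> lookup = {'key': {'val': 28}, 'id': 24}
result = lookup['key']['val'] + lookup['id']  # -> result = 52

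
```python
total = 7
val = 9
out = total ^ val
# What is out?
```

Trace (tracking out):
total = 7  # -> total = 7
val = 9  # -> val = 9
out = total ^ val  # -> out = 14

Answer: 14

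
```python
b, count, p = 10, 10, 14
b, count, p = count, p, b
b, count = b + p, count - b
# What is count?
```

Trace (tracking count):
b, count, p = (10, 10, 14)  # -> b = 10, count = 10, p = 14
b, count, p = (count, p, b)  # -> b = 10, count = 14, p = 10
b, count = (b + p, count - b)  # -> b = 20, count = 4

Answer: 4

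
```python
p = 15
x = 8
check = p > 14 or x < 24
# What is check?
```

Trace (tracking check):
p = 15  # -> p = 15
x = 8  # -> x = 8
check = p > 14 or x < 24  # -> check = True

Answer: True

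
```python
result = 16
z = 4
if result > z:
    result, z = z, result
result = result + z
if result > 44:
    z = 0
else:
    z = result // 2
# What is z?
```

Trace (tracking z):
result = 16  # -> result = 16
z = 4  # -> z = 4
if result > z:  # condition is True
    result, z = (z, result)  # -> result = 4, z = 16
result = result + z  # -> result = 20
if result > 44:  # condition is False
else:
    z = result // 2  # -> z = 10

Answer: 10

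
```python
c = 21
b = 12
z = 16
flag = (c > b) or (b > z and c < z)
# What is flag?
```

Answer: True

Derivation:
Trace (tracking flag):
c = 21  # -> c = 21
b = 12  # -> b = 12
z = 16  # -> z = 16
flag = c > b or (b > z and c < z)  # -> flag = True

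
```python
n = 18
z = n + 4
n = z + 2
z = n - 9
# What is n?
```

Answer: 24

Derivation:
Trace (tracking n):
n = 18  # -> n = 18
z = n + 4  # -> z = 22
n = z + 2  # -> n = 24
z = n - 9  # -> z = 15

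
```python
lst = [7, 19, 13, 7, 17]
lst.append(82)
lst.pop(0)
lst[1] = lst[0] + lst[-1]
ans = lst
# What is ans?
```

Trace (tracking ans):
lst = [7, 19, 13, 7, 17]  # -> lst = [7, 19, 13, 7, 17]
lst.append(82)  # -> lst = [7, 19, 13, 7, 17, 82]
lst.pop(0)  # -> lst = [19, 13, 7, 17, 82]
lst[1] = lst[0] + lst[-1]  # -> lst = [19, 101, 7, 17, 82]
ans = lst  # -> ans = [19, 101, 7, 17, 82]

Answer: [19, 101, 7, 17, 82]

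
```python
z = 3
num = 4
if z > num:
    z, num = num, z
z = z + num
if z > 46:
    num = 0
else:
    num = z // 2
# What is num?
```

Trace (tracking num):
z = 3  # -> z = 3
num = 4  # -> num = 4
if z > num:  # condition is False
z = z + num  # -> z = 7
if z > 46:  # condition is False
else:
    num = z // 2  # -> num = 3

Answer: 3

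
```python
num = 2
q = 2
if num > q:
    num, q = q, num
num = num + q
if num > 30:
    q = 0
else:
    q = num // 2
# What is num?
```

Answer: 4

Derivation:
Trace (tracking num):
num = 2  # -> num = 2
q = 2  # -> q = 2
if num > q:  # condition is False
num = num + q  # -> num = 4
if num > 30:  # condition is False
else:
    q = num // 2  # -> q = 2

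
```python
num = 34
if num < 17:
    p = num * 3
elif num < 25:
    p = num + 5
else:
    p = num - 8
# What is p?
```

Answer: 26

Derivation:
Trace (tracking p):
num = 34  # -> num = 34
if num < 17:  # condition is False
elif num < 25:  # condition is False
else:
    p = num - 8  # -> p = 26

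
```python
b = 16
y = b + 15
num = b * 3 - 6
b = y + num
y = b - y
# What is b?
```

Answer: 73

Derivation:
Trace (tracking b):
b = 16  # -> b = 16
y = b + 15  # -> y = 31
num = b * 3 - 6  # -> num = 42
b = y + num  # -> b = 73
y = b - y  # -> y = 42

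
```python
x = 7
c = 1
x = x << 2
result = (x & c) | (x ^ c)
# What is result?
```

Answer: 29

Derivation:
Trace (tracking result):
x = 7  # -> x = 7
c = 1  # -> c = 1
x = x << 2  # -> x = 28
result = x & c | x ^ c  # -> result = 29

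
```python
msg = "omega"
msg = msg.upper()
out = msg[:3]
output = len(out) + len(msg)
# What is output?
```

Answer: 8

Derivation:
Trace (tracking output):
msg = 'omega'  # -> msg = 'omega'
msg = msg.upper()  # -> msg = 'OMEGA'
out = msg[:3]  # -> out = 'OME'
output = len(out) + len(msg)  # -> output = 8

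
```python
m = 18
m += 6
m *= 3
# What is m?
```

Trace (tracking m):
m = 18  # -> m = 18
m += 6  # -> m = 24
m *= 3  # -> m = 72

Answer: 72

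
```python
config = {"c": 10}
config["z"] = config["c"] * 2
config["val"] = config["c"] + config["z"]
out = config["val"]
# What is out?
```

Trace (tracking out):
config = {'c': 10}  # -> config = {'c': 10}
config['z'] = config['c'] * 2  # -> config = {'c': 10, 'z': 20}
config['val'] = config['c'] + config['z']  # -> config = {'c': 10, 'z': 20, 'val': 30}
out = config['val']  # -> out = 30

Answer: 30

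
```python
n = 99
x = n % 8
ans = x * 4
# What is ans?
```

Trace (tracking ans):
n = 99  # -> n = 99
x = n % 8  # -> x = 3
ans = x * 4  # -> ans = 12

Answer: 12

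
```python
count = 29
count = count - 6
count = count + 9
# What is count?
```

Answer: 32

Derivation:
Trace (tracking count):
count = 29  # -> count = 29
count = count - 6  # -> count = 23
count = count + 9  # -> count = 32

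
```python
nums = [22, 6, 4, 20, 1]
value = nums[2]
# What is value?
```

Answer: 4

Derivation:
Trace (tracking value):
nums = [22, 6, 4, 20, 1]  # -> nums = [22, 6, 4, 20, 1]
value = nums[2]  # -> value = 4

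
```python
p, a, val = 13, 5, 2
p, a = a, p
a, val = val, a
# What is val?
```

Answer: 13

Derivation:
Trace (tracking val):
p, a, val = (13, 5, 2)  # -> p = 13, a = 5, val = 2
p, a = (a, p)  # -> p = 5, a = 13
a, val = (val, a)  # -> a = 2, val = 13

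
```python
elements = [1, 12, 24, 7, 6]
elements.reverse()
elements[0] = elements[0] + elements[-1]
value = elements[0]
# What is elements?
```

Trace (tracking elements):
elements = [1, 12, 24, 7, 6]  # -> elements = [1, 12, 24, 7, 6]
elements.reverse()  # -> elements = [6, 7, 24, 12, 1]
elements[0] = elements[0] + elements[-1]  # -> elements = [7, 7, 24, 12, 1]
value = elements[0]  # -> value = 7

Answer: [7, 7, 24, 12, 1]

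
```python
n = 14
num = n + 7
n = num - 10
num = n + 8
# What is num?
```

Trace (tracking num):
n = 14  # -> n = 14
num = n + 7  # -> num = 21
n = num - 10  # -> n = 11
num = n + 8  # -> num = 19

Answer: 19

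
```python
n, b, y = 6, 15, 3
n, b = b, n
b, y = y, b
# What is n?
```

Trace (tracking n):
n, b, y = (6, 15, 3)  # -> n = 6, b = 15, y = 3
n, b = (b, n)  # -> n = 15, b = 6
b, y = (y, b)  # -> b = 3, y = 6

Answer: 15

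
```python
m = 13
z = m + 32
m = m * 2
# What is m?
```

Answer: 26

Derivation:
Trace (tracking m):
m = 13  # -> m = 13
z = m + 32  # -> z = 45
m = m * 2  # -> m = 26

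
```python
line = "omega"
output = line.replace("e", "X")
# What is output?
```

Answer: 'omXga'

Derivation:
Trace (tracking output):
line = 'omega'  # -> line = 'omega'
output = line.replace('e', 'X')  # -> output = 'omXga'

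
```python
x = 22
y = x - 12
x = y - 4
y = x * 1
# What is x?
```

Trace (tracking x):
x = 22  # -> x = 22
y = x - 12  # -> y = 10
x = y - 4  # -> x = 6
y = x * 1  # -> y = 6

Answer: 6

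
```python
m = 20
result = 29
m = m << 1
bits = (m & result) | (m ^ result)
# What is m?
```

Answer: 40

Derivation:
Trace (tracking m):
m = 20  # -> m = 20
result = 29  # -> result = 29
m = m << 1  # -> m = 40
bits = m & result | m ^ result  # -> bits = 61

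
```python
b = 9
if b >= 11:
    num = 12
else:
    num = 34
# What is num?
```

Answer: 34

Derivation:
Trace (tracking num):
b = 9  # -> b = 9
if b >= 11:  # condition is False
else:
    num = 34  # -> num = 34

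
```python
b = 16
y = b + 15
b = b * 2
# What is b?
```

Answer: 32

Derivation:
Trace (tracking b):
b = 16  # -> b = 16
y = b + 15  # -> y = 31
b = b * 2  # -> b = 32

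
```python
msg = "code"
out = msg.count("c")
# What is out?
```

Answer: 1

Derivation:
Trace (tracking out):
msg = 'code'  # -> msg = 'code'
out = msg.count('c')  # -> out = 1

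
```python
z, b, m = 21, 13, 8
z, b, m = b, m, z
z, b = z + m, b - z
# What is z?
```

Answer: 34

Derivation:
Trace (tracking z):
z, b, m = (21, 13, 8)  # -> z = 21, b = 13, m = 8
z, b, m = (b, m, z)  # -> z = 13, b = 8, m = 21
z, b = (z + m, b - z)  # -> z = 34, b = -5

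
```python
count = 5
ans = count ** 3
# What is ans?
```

Trace (tracking ans):
count = 5  # -> count = 5
ans = count ** 3  # -> ans = 125

Answer: 125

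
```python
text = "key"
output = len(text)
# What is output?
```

Trace (tracking output):
text = 'key'  # -> text = 'key'
output = len(text)  # -> output = 3

Answer: 3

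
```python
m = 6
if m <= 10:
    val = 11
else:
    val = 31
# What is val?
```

Answer: 11

Derivation:
Trace (tracking val):
m = 6  # -> m = 6
if m <= 10:  # condition is True
    val = 11  # -> val = 11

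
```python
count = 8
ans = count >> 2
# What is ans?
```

Answer: 2

Derivation:
Trace (tracking ans):
count = 8  # -> count = 8
ans = count >> 2  # -> ans = 2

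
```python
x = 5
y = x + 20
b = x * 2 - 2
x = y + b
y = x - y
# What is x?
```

Answer: 33

Derivation:
Trace (tracking x):
x = 5  # -> x = 5
y = x + 20  # -> y = 25
b = x * 2 - 2  # -> b = 8
x = y + b  # -> x = 33
y = x - y  # -> y = 8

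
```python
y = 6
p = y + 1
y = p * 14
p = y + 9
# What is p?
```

Trace (tracking p):
y = 6  # -> y = 6
p = y + 1  # -> p = 7
y = p * 14  # -> y = 98
p = y + 9  # -> p = 107

Answer: 107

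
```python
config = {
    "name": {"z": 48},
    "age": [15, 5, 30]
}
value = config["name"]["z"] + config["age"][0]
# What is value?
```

Answer: 63

Derivation:
Trace (tracking value):
config = {'name': {'z': 48}, 'age': [15, 5, 30]}  # -> config = {'name': {'z': 48}, 'age': [15, 5, 30]}
value = config['name']['z'] + config['age'][0]  # -> value = 63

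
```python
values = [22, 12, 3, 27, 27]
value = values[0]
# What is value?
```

Trace (tracking value):
values = [22, 12, 3, 27, 27]  # -> values = [22, 12, 3, 27, 27]
value = values[0]  # -> value = 22

Answer: 22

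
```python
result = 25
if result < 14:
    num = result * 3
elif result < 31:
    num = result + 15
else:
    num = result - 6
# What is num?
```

Answer: 40

Derivation:
Trace (tracking num):
result = 25  # -> result = 25
if result < 14:  # condition is False
elif result < 31:  # condition is True
    num = result + 15  # -> num = 40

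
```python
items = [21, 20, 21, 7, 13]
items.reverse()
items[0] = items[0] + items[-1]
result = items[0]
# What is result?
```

Answer: 34

Derivation:
Trace (tracking result):
items = [21, 20, 21, 7, 13]  # -> items = [21, 20, 21, 7, 13]
items.reverse()  # -> items = [13, 7, 21, 20, 21]
items[0] = items[0] + items[-1]  # -> items = [34, 7, 21, 20, 21]
result = items[0]  # -> result = 34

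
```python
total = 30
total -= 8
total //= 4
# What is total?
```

Trace (tracking total):
total = 30  # -> total = 30
total -= 8  # -> total = 22
total //= 4  # -> total = 5

Answer: 5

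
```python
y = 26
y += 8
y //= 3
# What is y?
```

Answer: 11

Derivation:
Trace (tracking y):
y = 26  # -> y = 26
y += 8  # -> y = 34
y //= 3  # -> y = 11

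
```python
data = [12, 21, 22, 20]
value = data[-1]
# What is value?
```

Trace (tracking value):
data = [12, 21, 22, 20]  # -> data = [12, 21, 22, 20]
value = data[-1]  # -> value = 20

Answer: 20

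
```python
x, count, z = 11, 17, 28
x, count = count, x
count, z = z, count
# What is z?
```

Answer: 11

Derivation:
Trace (tracking z):
x, count, z = (11, 17, 28)  # -> x = 11, count = 17, z = 28
x, count = (count, x)  # -> x = 17, count = 11
count, z = (z, count)  # -> count = 28, z = 11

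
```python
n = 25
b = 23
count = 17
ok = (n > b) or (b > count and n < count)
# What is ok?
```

Trace (tracking ok):
n = 25  # -> n = 25
b = 23  # -> b = 23
count = 17  # -> count = 17
ok = n > b or (b > count and n < count)  # -> ok = True

Answer: True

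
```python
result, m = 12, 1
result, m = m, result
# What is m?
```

Answer: 12

Derivation:
Trace (tracking m):
result, m = (12, 1)  # -> result = 12, m = 1
result, m = (m, result)  # -> result = 1, m = 12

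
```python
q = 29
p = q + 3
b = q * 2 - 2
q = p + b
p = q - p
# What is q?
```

Answer: 88

Derivation:
Trace (tracking q):
q = 29  # -> q = 29
p = q + 3  # -> p = 32
b = q * 2 - 2  # -> b = 56
q = p + b  # -> q = 88
p = q - p  # -> p = 56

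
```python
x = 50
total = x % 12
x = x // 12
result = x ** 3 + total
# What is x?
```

Trace (tracking x):
x = 50  # -> x = 50
total = x % 12  # -> total = 2
x = x // 12  # -> x = 4
result = x ** 3 + total  # -> result = 66

Answer: 4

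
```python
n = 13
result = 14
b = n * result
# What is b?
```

Trace (tracking b):
n = 13  # -> n = 13
result = 14  # -> result = 14
b = n * result  # -> b = 182

Answer: 182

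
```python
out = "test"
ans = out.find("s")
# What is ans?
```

Answer: 2

Derivation:
Trace (tracking ans):
out = 'test'  # -> out = 'test'
ans = out.find('s')  # -> ans = 2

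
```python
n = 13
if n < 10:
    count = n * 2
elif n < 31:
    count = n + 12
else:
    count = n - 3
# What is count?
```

Answer: 25

Derivation:
Trace (tracking count):
n = 13  # -> n = 13
if n < 10:  # condition is False
elif n < 31:  # condition is True
    count = n + 12  # -> count = 25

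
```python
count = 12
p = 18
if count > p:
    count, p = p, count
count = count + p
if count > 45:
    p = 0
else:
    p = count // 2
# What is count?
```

Trace (tracking count):
count = 12  # -> count = 12
p = 18  # -> p = 18
if count > p:  # condition is False
count = count + p  # -> count = 30
if count > 45:  # condition is False
else:
    p = count // 2  # -> p = 15

Answer: 30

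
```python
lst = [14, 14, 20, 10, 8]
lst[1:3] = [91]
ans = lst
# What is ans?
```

Answer: [14, 91, 10, 8]

Derivation:
Trace (tracking ans):
lst = [14, 14, 20, 10, 8]  # -> lst = [14, 14, 20, 10, 8]
lst[1:3] = [91]  # -> lst = [14, 91, 10, 8]
ans = lst  # -> ans = [14, 91, 10, 8]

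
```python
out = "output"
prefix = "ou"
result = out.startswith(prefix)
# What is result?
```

Trace (tracking result):
out = 'output'  # -> out = 'output'
prefix = 'ou'  # -> prefix = 'ou'
result = out.startswith(prefix)  # -> result = True

Answer: True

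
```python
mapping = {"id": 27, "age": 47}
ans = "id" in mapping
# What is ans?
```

Trace (tracking ans):
mapping = {'id': 27, 'age': 47}  # -> mapping = {'id': 27, 'age': 47}
ans = 'id' in mapping  # -> ans = True

Answer: True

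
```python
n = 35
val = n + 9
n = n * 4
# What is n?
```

Answer: 140

Derivation:
Trace (tracking n):
n = 35  # -> n = 35
val = n + 9  # -> val = 44
n = n * 4  # -> n = 140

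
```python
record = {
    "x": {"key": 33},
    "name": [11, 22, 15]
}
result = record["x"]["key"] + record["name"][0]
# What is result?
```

Answer: 44

Derivation:
Trace (tracking result):
record = {'x': {'key': 33}, 'name': [11, 22, 15]}  # -> record = {'x': {'key': 33}, 'name': [11, 22, 15]}
result = record['x']['key'] + record['name'][0]  # -> result = 44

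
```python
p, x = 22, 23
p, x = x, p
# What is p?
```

Trace (tracking p):
p, x = (22, 23)  # -> p = 22, x = 23
p, x = (x, p)  # -> p = 23, x = 22

Answer: 23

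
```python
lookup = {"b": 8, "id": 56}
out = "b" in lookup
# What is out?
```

Answer: True

Derivation:
Trace (tracking out):
lookup = {'b': 8, 'id': 56}  # -> lookup = {'b': 8, 'id': 56}
out = 'b' in lookup  # -> out = True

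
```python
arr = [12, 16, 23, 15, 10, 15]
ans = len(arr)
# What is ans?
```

Trace (tracking ans):
arr = [12, 16, 23, 15, 10, 15]  # -> arr = [12, 16, 23, 15, 10, 15]
ans = len(arr)  # -> ans = 6

Answer: 6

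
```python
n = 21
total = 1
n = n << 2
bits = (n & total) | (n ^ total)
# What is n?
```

Trace (tracking n):
n = 21  # -> n = 21
total = 1  # -> total = 1
n = n << 2  # -> n = 84
bits = n & total | n ^ total  # -> bits = 85

Answer: 84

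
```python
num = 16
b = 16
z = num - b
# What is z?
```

Answer: 0

Derivation:
Trace (tracking z):
num = 16  # -> num = 16
b = 16  # -> b = 16
z = num - b  # -> z = 0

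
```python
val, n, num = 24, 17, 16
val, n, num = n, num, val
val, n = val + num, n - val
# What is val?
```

Answer: 41

Derivation:
Trace (tracking val):
val, n, num = (24, 17, 16)  # -> val = 24, n = 17, num = 16
val, n, num = (n, num, val)  # -> val = 17, n = 16, num = 24
val, n = (val + num, n - val)  # -> val = 41, n = -1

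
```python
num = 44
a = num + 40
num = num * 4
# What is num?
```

Trace (tracking num):
num = 44  # -> num = 44
a = num + 40  # -> a = 84
num = num * 4  # -> num = 176

Answer: 176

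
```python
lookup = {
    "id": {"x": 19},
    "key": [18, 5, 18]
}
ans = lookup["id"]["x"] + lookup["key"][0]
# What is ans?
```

Trace (tracking ans):
lookup = {'id': {'x': 19}, 'key': [18, 5, 18]}  # -> lookup = {'id': {'x': 19}, 'key': [18, 5, 18]}
ans = lookup['id']['x'] + lookup['key'][0]  # -> ans = 37

Answer: 37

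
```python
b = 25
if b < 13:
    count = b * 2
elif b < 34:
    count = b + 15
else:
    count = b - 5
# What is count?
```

Answer: 40

Derivation:
Trace (tracking count):
b = 25  # -> b = 25
if b < 13:  # condition is False
elif b < 34:  # condition is True
    count = b + 15  # -> count = 40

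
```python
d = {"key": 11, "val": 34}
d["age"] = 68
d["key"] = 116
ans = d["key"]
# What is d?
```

Answer: {'key': 116, 'val': 34, 'age': 68}

Derivation:
Trace (tracking d):
d = {'key': 11, 'val': 34}  # -> d = {'key': 11, 'val': 34}
d['age'] = 68  # -> d = {'key': 11, 'val': 34, 'age': 68}
d['key'] = 116  # -> d = {'key': 116, 'val': 34, 'age': 68}
ans = d['key']  # -> ans = 116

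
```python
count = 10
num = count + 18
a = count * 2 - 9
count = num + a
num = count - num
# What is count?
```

Trace (tracking count):
count = 10  # -> count = 10
num = count + 18  # -> num = 28
a = count * 2 - 9  # -> a = 11
count = num + a  # -> count = 39
num = count - num  # -> num = 11

Answer: 39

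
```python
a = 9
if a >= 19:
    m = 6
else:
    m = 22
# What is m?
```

Trace (tracking m):
a = 9  # -> a = 9
if a >= 19:  # condition is False
else:
    m = 22  # -> m = 22

Answer: 22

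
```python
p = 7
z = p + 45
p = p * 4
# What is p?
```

Trace (tracking p):
p = 7  # -> p = 7
z = p + 45  # -> z = 52
p = p * 4  # -> p = 28

Answer: 28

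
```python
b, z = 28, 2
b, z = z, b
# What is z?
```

Trace (tracking z):
b, z = (28, 2)  # -> b = 28, z = 2
b, z = (z, b)  # -> b = 2, z = 28

Answer: 28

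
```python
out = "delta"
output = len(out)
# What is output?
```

Answer: 5

Derivation:
Trace (tracking output):
out = 'delta'  # -> out = 'delta'
output = len(out)  # -> output = 5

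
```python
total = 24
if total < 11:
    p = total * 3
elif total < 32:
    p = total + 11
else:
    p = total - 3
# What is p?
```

Trace (tracking p):
total = 24  # -> total = 24
if total < 11:  # condition is False
elif total < 32:  # condition is True
    p = total + 11  # -> p = 35

Answer: 35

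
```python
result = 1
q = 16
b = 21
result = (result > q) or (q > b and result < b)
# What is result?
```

Trace (tracking result):
result = 1  # -> result = 1
q = 16  # -> q = 16
b = 21  # -> b = 21
result = result > q or (q > b and result < b)  # -> result = False

Answer: False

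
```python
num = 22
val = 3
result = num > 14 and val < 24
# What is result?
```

Answer: True

Derivation:
Trace (tracking result):
num = 22  # -> num = 22
val = 3  # -> val = 3
result = num > 14 and val < 24  # -> result = True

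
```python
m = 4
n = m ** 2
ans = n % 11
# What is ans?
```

Answer: 5

Derivation:
Trace (tracking ans):
m = 4  # -> m = 4
n = m ** 2  # -> n = 16
ans = n % 11  # -> ans = 5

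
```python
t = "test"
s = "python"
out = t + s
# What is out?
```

Trace (tracking out):
t = 'test'  # -> t = 'test'
s = 'python'  # -> s = 'python'
out = t + s  # -> out = 'testpython'

Answer: 'testpython'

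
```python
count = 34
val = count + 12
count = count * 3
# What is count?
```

Answer: 102

Derivation:
Trace (tracking count):
count = 34  # -> count = 34
val = count + 12  # -> val = 46
count = count * 3  # -> count = 102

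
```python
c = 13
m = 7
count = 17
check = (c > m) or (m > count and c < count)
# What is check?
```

Answer: True

Derivation:
Trace (tracking check):
c = 13  # -> c = 13
m = 7  # -> m = 7
count = 17  # -> count = 17
check = c > m or (m > count and c < count)  # -> check = True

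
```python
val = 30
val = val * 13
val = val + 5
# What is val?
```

Trace (tracking val):
val = 30  # -> val = 30
val = val * 13  # -> val = 390
val = val + 5  # -> val = 395

Answer: 395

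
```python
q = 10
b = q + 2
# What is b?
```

Trace (tracking b):
q = 10  # -> q = 10
b = q + 2  # -> b = 12

Answer: 12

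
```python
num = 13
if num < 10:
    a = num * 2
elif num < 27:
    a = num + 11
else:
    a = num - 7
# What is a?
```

Trace (tracking a):
num = 13  # -> num = 13
if num < 10:  # condition is False
elif num < 27:  # condition is True
    a = num + 11  # -> a = 24

Answer: 24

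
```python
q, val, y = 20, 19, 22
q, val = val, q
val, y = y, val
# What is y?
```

Trace (tracking y):
q, val, y = (20, 19, 22)  # -> q = 20, val = 19, y = 22
q, val = (val, q)  # -> q = 19, val = 20
val, y = (y, val)  # -> val = 22, y = 20

Answer: 20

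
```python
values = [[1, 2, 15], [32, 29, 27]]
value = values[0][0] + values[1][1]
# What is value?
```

Trace (tracking value):
values = [[1, 2, 15], [32, 29, 27]]  # -> values = [[1, 2, 15], [32, 29, 27]]
value = values[0][0] + values[1][1]  # -> value = 30

Answer: 30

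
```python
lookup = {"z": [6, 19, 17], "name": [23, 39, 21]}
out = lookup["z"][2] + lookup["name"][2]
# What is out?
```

Trace (tracking out):
lookup = {'z': [6, 19, 17], 'name': [23, 39, 21]}  # -> lookup = {'z': [6, 19, 17], 'name': [23, 39, 21]}
out = lookup['z'][2] + lookup['name'][2]  # -> out = 38

Answer: 38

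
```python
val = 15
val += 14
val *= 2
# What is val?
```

Answer: 58

Derivation:
Trace (tracking val):
val = 15  # -> val = 15
val += 14  # -> val = 29
val *= 2  # -> val = 58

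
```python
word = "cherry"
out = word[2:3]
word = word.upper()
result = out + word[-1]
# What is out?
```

Trace (tracking out):
word = 'cherry'  # -> word = 'cherry'
out = word[2:3]  # -> out = 'e'
word = word.upper()  # -> word = 'CHERRY'
result = out + word[-1]  # -> result = 'eY'

Answer: 'e'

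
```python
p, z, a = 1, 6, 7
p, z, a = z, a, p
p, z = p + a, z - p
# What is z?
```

Trace (tracking z):
p, z, a = (1, 6, 7)  # -> p = 1, z = 6, a = 7
p, z, a = (z, a, p)  # -> p = 6, z = 7, a = 1
p, z = (p + a, z - p)  # -> p = 7, z = 1

Answer: 1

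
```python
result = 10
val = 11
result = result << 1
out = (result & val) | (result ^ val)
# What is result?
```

Trace (tracking result):
result = 10  # -> result = 10
val = 11  # -> val = 11
result = result << 1  # -> result = 20
out = result & val | result ^ val  # -> out = 31

Answer: 20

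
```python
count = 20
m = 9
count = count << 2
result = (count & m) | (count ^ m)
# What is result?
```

Answer: 89

Derivation:
Trace (tracking result):
count = 20  # -> count = 20
m = 9  # -> m = 9
count = count << 2  # -> count = 80
result = count & m | count ^ m  # -> result = 89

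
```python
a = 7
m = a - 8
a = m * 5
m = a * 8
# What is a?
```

Answer: -5

Derivation:
Trace (tracking a):
a = 7  # -> a = 7
m = a - 8  # -> m = -1
a = m * 5  # -> a = -5
m = a * 8  # -> m = -40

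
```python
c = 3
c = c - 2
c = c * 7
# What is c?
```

Answer: 7

Derivation:
Trace (tracking c):
c = 3  # -> c = 3
c = c - 2  # -> c = 1
c = c * 7  # -> c = 7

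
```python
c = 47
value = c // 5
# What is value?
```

Trace (tracking value):
c = 47  # -> c = 47
value = c // 5  # -> value = 9

Answer: 9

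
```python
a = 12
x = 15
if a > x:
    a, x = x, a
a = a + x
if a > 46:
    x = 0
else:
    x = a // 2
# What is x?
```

Answer: 13

Derivation:
Trace (tracking x):
a = 12  # -> a = 12
x = 15  # -> x = 15
if a > x:  # condition is False
a = a + x  # -> a = 27
if a > 46:  # condition is False
else:
    x = a // 2  # -> x = 13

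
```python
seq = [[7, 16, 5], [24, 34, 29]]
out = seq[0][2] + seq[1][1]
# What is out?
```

Answer: 39

Derivation:
Trace (tracking out):
seq = [[7, 16, 5], [24, 34, 29]]  # -> seq = [[7, 16, 5], [24, 34, 29]]
out = seq[0][2] + seq[1][1]  # -> out = 39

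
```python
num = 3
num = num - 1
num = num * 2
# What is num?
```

Answer: 4

Derivation:
Trace (tracking num):
num = 3  # -> num = 3
num = num - 1  # -> num = 2
num = num * 2  # -> num = 4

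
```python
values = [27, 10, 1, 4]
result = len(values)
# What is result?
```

Trace (tracking result):
values = [27, 10, 1, 4]  # -> values = [27, 10, 1, 4]
result = len(values)  # -> result = 4

Answer: 4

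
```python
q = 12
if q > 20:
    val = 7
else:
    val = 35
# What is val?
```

Answer: 35

Derivation:
Trace (tracking val):
q = 12  # -> q = 12
if q > 20:  # condition is False
else:
    val = 35  # -> val = 35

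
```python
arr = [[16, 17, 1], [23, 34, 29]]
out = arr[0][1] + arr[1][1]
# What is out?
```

Trace (tracking out):
arr = [[16, 17, 1], [23, 34, 29]]  # -> arr = [[16, 17, 1], [23, 34, 29]]
out = arr[0][1] + arr[1][1]  # -> out = 51

Answer: 51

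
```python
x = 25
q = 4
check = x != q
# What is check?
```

Answer: True

Derivation:
Trace (tracking check):
x = 25  # -> x = 25
q = 4  # -> q = 4
check = x != q  # -> check = True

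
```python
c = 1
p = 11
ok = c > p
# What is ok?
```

Answer: False

Derivation:
Trace (tracking ok):
c = 1  # -> c = 1
p = 11  # -> p = 11
ok = c > p  # -> ok = False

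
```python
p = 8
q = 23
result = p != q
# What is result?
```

Answer: True

Derivation:
Trace (tracking result):
p = 8  # -> p = 8
q = 23  # -> q = 23
result = p != q  # -> result = True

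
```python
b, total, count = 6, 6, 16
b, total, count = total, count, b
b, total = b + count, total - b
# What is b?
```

Trace (tracking b):
b, total, count = (6, 6, 16)  # -> b = 6, total = 6, count = 16
b, total, count = (total, count, b)  # -> b = 6, total = 16, count = 6
b, total = (b + count, total - b)  # -> b = 12, total = 10

Answer: 12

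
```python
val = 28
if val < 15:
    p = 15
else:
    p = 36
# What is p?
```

Answer: 36

Derivation:
Trace (tracking p):
val = 28  # -> val = 28
if val < 15:  # condition is False
else:
    p = 36  # -> p = 36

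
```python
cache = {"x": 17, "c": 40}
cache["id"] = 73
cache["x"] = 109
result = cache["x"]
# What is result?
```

Answer: 109

Derivation:
Trace (tracking result):
cache = {'x': 17, 'c': 40}  # -> cache = {'x': 17, 'c': 40}
cache['id'] = 73  # -> cache = {'x': 17, 'c': 40, 'id': 73}
cache['x'] = 109  # -> cache = {'x': 109, 'c': 40, 'id': 73}
result = cache['x']  # -> result = 109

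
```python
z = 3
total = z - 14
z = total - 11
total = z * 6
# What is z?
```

Trace (tracking z):
z = 3  # -> z = 3
total = z - 14  # -> total = -11
z = total - 11  # -> z = -22
total = z * 6  # -> total = -132

Answer: -22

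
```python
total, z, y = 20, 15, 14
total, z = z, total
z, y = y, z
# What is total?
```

Answer: 15

Derivation:
Trace (tracking total):
total, z, y = (20, 15, 14)  # -> total = 20, z = 15, y = 14
total, z = (z, total)  # -> total = 15, z = 20
z, y = (y, z)  # -> z = 14, y = 20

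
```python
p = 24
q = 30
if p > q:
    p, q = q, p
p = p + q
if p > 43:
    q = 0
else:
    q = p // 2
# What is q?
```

Trace (tracking q):
p = 24  # -> p = 24
q = 30  # -> q = 30
if p > q:  # condition is False
p = p + q  # -> p = 54
if p > 43:  # condition is True
    q = 0  # -> q = 0

Answer: 0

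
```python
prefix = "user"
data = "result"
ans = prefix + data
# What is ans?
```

Answer: 'userresult'

Derivation:
Trace (tracking ans):
prefix = 'user'  # -> prefix = 'user'
data = 'result'  # -> data = 'result'
ans = prefix + data  # -> ans = 'userresult'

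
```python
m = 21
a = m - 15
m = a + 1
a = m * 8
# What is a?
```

Answer: 56

Derivation:
Trace (tracking a):
m = 21  # -> m = 21
a = m - 15  # -> a = 6
m = a + 1  # -> m = 7
a = m * 8  # -> a = 56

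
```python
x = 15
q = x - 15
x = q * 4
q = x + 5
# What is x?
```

Answer: 0

Derivation:
Trace (tracking x):
x = 15  # -> x = 15
q = x - 15  # -> q = 0
x = q * 4  # -> x = 0
q = x + 5  # -> q = 5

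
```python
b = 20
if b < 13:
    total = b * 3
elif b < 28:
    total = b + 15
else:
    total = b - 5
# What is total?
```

Trace (tracking total):
b = 20  # -> b = 20
if b < 13:  # condition is False
elif b < 28:  # condition is True
    total = b + 15  # -> total = 35

Answer: 35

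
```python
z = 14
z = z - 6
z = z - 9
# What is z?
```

Trace (tracking z):
z = 14  # -> z = 14
z = z - 6  # -> z = 8
z = z - 9  # -> z = -1

Answer: -1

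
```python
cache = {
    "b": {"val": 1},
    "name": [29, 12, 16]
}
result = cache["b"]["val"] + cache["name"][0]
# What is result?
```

Trace (tracking result):
cache = {'b': {'val': 1}, 'name': [29, 12, 16]}  # -> cache = {'b': {'val': 1}, 'name': [29, 12, 16]}
result = cache['b']['val'] + cache['name'][0]  # -> result = 30

Answer: 30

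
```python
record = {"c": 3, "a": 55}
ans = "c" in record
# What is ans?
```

Trace (tracking ans):
record = {'c': 3, 'a': 55}  # -> record = {'c': 3, 'a': 55}
ans = 'c' in record  # -> ans = True

Answer: True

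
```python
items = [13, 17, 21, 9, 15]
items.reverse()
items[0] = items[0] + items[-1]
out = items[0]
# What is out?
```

Answer: 28

Derivation:
Trace (tracking out):
items = [13, 17, 21, 9, 15]  # -> items = [13, 17, 21, 9, 15]
items.reverse()  # -> items = [15, 9, 21, 17, 13]
items[0] = items[0] + items[-1]  # -> items = [28, 9, 21, 17, 13]
out = items[0]  # -> out = 28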